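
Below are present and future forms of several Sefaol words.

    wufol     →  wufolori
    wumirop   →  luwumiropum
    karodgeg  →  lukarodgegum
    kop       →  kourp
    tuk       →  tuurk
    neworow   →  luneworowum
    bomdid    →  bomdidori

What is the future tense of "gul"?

"gul" has 1 vowel. The stems with 1 vowel (tuk → tuurk, kop → kourp) insert -ur- after the first vowel.
So gul → guurl.

guurl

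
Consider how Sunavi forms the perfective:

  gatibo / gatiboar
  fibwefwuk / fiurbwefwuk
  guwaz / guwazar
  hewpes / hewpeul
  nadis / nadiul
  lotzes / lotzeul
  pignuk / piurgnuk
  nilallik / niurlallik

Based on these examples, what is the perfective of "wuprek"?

wuurprek

nadis and nilallik both have last vowel 'i' yet inflect differently (nadiul, niurlallik), so the last vowel is not what conditions the rule; the final letter is.
"wuprek" ends in -k. The stems ending in -k (fibwefwuk → fiurbwefwuk, nilallik → niurlallik, pignuk → piurgnuk) insert -ur- after the first vowel.
The other patterns: stems ending in -s drop the final letter and add -ul; stems ending in -o or -z add -ar.
So wuprek → wuurprek.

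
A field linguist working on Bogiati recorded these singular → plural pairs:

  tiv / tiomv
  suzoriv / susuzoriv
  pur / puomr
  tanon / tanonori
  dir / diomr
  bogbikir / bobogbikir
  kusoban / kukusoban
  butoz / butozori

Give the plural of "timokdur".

titimokdur

pur and bogbikir both end in -r yet inflect differently (puomr, bobogbikir), so the final letter is not what conditions the rule; the number of vowels is.
"timokdur" has 3 vowels. The stems with 3 vowels (bogbikir → bobogbikir, kusoban → kukusoban, suzoriv → susuzoriv) repeat the first consonant+vowel as a prefix.
So timokdur → titimokdur.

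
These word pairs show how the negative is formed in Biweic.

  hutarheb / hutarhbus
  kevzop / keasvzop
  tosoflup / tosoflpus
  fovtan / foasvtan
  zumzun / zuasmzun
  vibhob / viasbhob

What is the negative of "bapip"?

baaspip

kevzop and tosoflup both end in -p yet inflect differently (keasvzop, tosoflpus), so the final letter is not what conditions the rule; the number of vowels is.
"bapip" has 2 vowels. The stems with 2 vowels (zumzun → zuasmzun, kevzop → keasvzop, vibhob → viasbhob) insert -as- after the first vowel.
So bapip → baaspip.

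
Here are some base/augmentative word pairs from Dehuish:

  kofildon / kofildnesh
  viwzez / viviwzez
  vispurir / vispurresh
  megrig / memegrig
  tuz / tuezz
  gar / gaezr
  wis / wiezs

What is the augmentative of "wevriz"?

wewevriz

"wevriz" has 2 vowels. The stems with 2 vowels (megrig → memegrig, viwzez → viviwzez) repeat the first consonant+vowel as a prefix.
The other patterns: stems with 1 vowel insert -ez- after the first vowel; stems with 3 vowels delete the last vowel and add -esh.
So wevriz → wewevriz.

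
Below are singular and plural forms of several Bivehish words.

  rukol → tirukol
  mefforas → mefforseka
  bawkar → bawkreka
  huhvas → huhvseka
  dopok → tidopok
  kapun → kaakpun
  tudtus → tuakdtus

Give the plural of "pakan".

tudtus and huhvas both end in -s yet inflect differently (tuakdtus, huhvseka), so the final letter is not what conditions the rule; the last vowel is.
"pakan" has last vowel 'a'. The stems whose last vowel is 'a' (bawkar → bawkreka, huhvas → huhvseka, mefforas → mefforseka) delete the last vowel and add -eka.
So pakan → pakneka.

pakneka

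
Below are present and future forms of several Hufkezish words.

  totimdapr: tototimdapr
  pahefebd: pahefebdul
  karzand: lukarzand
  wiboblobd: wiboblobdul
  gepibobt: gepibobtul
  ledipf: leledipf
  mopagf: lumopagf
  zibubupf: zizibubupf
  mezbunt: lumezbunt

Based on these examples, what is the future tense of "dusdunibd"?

dusdunibdul

"dusdunibd" has second-to-last letter 'b'. The stems whose second-to-last letter is 'b' (wiboblobd → wiboblobdul, gepibobt → gepibobtul, pahefebd → pahefebdul) add -ul.
The other patterns: stems whose second-to-last letter is 'p' repeat the first consonant+vowel as a prefix; stems whose second-to-last letter is 'g' or 'n' add the prefix lu-.
So dusdunibd → dusdunibdul.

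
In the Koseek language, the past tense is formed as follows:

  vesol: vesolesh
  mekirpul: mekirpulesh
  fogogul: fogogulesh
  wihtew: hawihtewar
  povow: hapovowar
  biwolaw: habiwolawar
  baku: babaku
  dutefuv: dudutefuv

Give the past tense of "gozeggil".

gozeggilesh

"gozeggil" ends in -l. The stems ending in -l (vesol → vesolesh, mekirpul → mekirpulesh, fogogul → fogogulesh) add -esh.
The other patterns: stems ending in -w add ha- … -ar around the stem; stems ending in -u or -v repeat the first consonant+vowel as a prefix.
So gozeggil → gozeggilesh.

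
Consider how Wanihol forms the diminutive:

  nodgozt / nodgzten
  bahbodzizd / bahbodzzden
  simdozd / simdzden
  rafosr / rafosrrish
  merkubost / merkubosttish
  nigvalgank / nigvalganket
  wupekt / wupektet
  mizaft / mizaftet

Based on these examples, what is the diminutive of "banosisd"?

banosisddish

nodgozt and merkubost both end in -t yet inflect differently (nodgzten, merkubosttish), so the final letter is not what conditions the rule; the second-to-last letter is.
"banosisd" has second-to-last letter 's'. The stems whose second-to-last letter is 's' (rafosr → rafosrrish, merkubost → merkubosttish) double the final consonant and add -ish.
The other patterns: stems whose second-to-last letter is 'z' delete the last vowel and add -en; stems whose second-to-last letter is 'f', 'k' or 'n' add -et.
So banosisd → banosisddish.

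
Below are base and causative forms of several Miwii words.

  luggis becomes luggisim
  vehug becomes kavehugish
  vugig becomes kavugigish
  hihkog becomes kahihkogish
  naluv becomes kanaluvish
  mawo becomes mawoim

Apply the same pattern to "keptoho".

"keptoho" ends in -o. The one such stem in the data (mawo → mawoim) adds -im, so the same rule applies.
The other pattern: stems ending in -g or -v add ka- … -ish around the stem.
So keptoho → keptohoim.

keptohoim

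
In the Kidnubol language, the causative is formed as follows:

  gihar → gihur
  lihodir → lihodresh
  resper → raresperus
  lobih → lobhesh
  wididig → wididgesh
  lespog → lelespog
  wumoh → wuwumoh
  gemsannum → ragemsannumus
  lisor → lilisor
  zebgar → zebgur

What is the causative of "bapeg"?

rabapegus

resper and lihodir both end in -r yet inflect differently (raresperus, lihodresh), so the final letter is not what conditions the rule; the last vowel is.
"bapeg" has last vowel 'e'. The one such stem in the data (resper → raresperus) adds ra- … -us around the stem, so the same rule applies.
So bapeg → rabapegus.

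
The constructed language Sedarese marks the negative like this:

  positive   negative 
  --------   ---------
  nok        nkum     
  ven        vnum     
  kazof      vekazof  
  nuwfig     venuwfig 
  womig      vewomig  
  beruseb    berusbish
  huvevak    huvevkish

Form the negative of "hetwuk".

"hetwuk" has 2 vowels. The stems with 2 vowels (kazof → vekazof, nuwfig → venuwfig, womig → vewomig) add the prefix ve-.
The other patterns: stems with 1 vowel delete the last vowel and add -um; stems with 3 vowels delete the last vowel and add -ish.
So hetwuk → vehetwuk.

vehetwuk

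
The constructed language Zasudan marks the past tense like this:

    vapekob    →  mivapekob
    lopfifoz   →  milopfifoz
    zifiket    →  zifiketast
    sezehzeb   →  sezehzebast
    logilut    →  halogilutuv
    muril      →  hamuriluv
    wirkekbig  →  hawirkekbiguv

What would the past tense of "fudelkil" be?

hafudelkiluv

vapekob and sezehzeb both end in -b yet inflect differently (mivapekob, sezehzebast), so the final letter is not what conditions the rule; the last vowel is.
"fudelkil" has last vowel 'i'. The stems whose last vowel is 'i' (muril → hamuriluv, wirkekbig → hawirkekbiguv) add ha- … -uv around the stem.
The other patterns: stems whose last vowel is 'o' add the prefix mi-; stems whose last vowel is 'e' add -ast.
So fudelkil → hafudelkiluv.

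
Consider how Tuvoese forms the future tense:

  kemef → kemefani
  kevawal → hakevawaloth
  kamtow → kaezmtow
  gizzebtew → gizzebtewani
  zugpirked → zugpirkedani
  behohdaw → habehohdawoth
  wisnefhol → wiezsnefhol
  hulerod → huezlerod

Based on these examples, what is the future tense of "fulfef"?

zugpirked and hulerod both end in -d yet inflect differently (zugpirkedani, huezlerod), so the final letter is not what conditions the rule; the last vowel is.
"fulfef" has last vowel 'e'. The stems whose last vowel is 'e' (gizzebtew → gizzebtewani, kemef → kemefani, zugpirked → zugpirkedani) add -ani.
The other patterns: stems whose last vowel is 'o' insert -ez- after the first vowel; stems whose last vowel is 'a' add ha- … -oth around the stem.
So fulfef → fulfefani.

fulfefani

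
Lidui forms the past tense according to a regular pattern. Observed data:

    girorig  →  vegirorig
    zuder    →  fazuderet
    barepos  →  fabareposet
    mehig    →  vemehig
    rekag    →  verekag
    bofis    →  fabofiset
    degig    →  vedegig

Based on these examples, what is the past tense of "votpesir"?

favotpesiret

girorig and bofis both have last vowel 'i' yet inflect differently (vegirorig, fabofiset), so the last vowel is not what conditions the rule; the final letter is.
"votpesir" ends in -r. The one such stem in the data (zuder → fazuderet) adds fa- … -et around the stem, so the same rule applies.
The other pattern: stems ending in -g add the prefix ve-.
So votpesir → favotpesiret.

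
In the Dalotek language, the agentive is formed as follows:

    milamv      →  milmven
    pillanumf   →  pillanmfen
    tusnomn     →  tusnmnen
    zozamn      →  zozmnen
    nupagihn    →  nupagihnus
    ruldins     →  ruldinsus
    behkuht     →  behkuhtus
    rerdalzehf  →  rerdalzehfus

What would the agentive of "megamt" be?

pillanumf and rerdalzehf both end in -f yet inflect differently (pillanmfen, rerdalzehfus), so the final letter is not what conditions the rule; the second-to-last letter is.
"megamt" has second-to-last letter 'm'. The stems whose second-to-last letter is 'm' (pillanumf → pillanmfen, zozamn → zozmnen, tusnomn → tusnmnen) delete the last vowel and add -en.
So megamt → megmten.

megmten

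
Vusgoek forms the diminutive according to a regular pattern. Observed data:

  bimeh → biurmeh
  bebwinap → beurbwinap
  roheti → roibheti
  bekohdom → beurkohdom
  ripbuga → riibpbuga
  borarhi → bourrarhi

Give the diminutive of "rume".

borarhi and roheti both end in -i yet inflect differently (bourrarhi, roibheti), so the final letter is not what conditions the rule; the first letter is.
"rume" begins with r-. The stems beginning with r- (ripbuga → riibpbuga, roheti → roibheti) insert -ib- after the first vowel.
The other pattern: stems beginning with b- insert -ur- after the first vowel.
So rume → ruibme.

ruibme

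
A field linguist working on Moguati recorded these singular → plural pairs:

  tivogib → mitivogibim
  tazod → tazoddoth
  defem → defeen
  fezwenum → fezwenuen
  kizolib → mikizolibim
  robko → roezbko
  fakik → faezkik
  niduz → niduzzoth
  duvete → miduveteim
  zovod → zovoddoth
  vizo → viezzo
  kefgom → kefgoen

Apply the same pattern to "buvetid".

buvetiddoth

"buvetid" ends in -d. The stems ending in -d (tazod → tazoddoth, zovod → zovoddoth) double the final consonant and add -oth.
The other patterns: stems ending in -m drop the final letter and add -en; stems ending in -k or -o insert -ez- after the first vowel; stems ending in -b or -e add mi- … -im around the stem.
So buvetid → buvetiddoth.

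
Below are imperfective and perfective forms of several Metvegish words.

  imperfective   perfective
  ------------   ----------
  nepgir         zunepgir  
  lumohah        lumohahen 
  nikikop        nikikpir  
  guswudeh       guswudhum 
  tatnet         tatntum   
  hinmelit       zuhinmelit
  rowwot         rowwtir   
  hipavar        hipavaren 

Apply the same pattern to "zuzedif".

zuzuzedif

"zuzedif" has last vowel 'i'. The stems whose last vowel is 'i' (hinmelit → zuhinmelit, nepgir → zunepgir) add the prefix zu-.
The other patterns: stems whose last vowel is 'o' delete the last vowel and add -ir; stems whose last vowel is 'e' delete the last vowel and add -um; stems whose last vowel is 'a' add -en.
So zuzedif → zuzuzedif.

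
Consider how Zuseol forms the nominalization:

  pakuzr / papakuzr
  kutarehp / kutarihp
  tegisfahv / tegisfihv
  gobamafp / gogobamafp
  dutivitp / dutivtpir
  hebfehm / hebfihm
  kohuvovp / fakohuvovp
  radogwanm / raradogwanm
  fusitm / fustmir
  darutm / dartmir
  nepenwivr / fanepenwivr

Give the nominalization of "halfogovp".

fahalfogovp

dutivitp and kohuvovp both end in -p yet inflect differently (dutivtpir, fakohuvovp), so the final letter is not what conditions the rule; the second-to-last letter is.
"halfogovp" has second-to-last letter 'v'. The stems whose second-to-last letter is 'v' (nepenwivr → fanepenwivr, kohuvovp → fakohuvovp) add the prefix fa-.
So halfogovp → fahalfogovp.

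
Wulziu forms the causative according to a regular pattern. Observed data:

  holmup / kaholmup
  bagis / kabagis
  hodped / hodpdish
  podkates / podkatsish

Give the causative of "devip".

podkates and bagis both end in -s yet inflect differently (podkatsish, kabagis), so the final letter is not what conditions the rule; the last vowel is.
"devip" has last vowel 'i'. The one such stem in the data (bagis → kabagis) adds the prefix ka-, so the same rule applies.
The other pattern: stems whose last vowel is 'e' delete the last vowel and add -ish.
So devip → kadevip.

kadevip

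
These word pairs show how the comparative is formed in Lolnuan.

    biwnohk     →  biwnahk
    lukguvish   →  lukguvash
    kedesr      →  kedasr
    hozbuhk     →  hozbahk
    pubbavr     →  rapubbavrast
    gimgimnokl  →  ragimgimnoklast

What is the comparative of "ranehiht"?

ranehaht

kedesr and pubbavr both end in -r yet inflect differently (kedasr, rapubbavrast), so the final letter is not what conditions the rule; the second-to-last letter is.
"ranehiht" has second-to-last letter 'h'. The stems whose second-to-last letter is 'h' (biwnohk → biwnahk, hozbuhk → hozbahk) change the last vowel to 'a'.
So ranehiht → ranehaht.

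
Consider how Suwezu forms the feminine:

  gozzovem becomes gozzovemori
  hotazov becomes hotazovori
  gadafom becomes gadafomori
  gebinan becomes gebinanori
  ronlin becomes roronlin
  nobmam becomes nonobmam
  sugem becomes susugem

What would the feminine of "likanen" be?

likanenori

gebinan and ronlin both end in -n yet inflect differently (gebinanori, roronlin), so the final letter is not what conditions the rule; the number of vowels is.
"likanen" has 3 vowels. The stems with 3 vowels (gozzovem → gozzovemori, hotazov → hotazovori, gadafom → gadafomori) add -ori.
So likanen → likanenori.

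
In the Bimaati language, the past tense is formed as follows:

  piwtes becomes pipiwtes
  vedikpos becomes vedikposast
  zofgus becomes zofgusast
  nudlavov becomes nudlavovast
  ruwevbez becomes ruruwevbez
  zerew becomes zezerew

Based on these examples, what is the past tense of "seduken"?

seseduken

piwtes and vedikpos both end in -s yet inflect differently (pipiwtes, vedikposast), so the final letter is not what conditions the rule; the last vowel is.
"seduken" has last vowel 'e'. The stems whose last vowel is 'e' (zerew → zezerew, ruwevbez → ruruwevbez, piwtes → pipiwtes) repeat the first consonant+vowel as a prefix.
So seduken → seseduken.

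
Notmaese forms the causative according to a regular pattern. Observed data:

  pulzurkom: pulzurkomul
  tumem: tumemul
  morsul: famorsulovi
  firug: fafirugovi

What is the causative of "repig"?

tumem and firug both have 2 vowels yet inflect differently (tumemul, fafirugovi), so the number of vowels is not what conditions the rule; the final letter is.
"repig" ends in -g. The one such stem in the data (firug → fafirugovi) adds fa- … -ovi around the stem, so the same rule applies.
The other pattern: stems ending in -m add -ul.
So repig → farepigovi.

farepigovi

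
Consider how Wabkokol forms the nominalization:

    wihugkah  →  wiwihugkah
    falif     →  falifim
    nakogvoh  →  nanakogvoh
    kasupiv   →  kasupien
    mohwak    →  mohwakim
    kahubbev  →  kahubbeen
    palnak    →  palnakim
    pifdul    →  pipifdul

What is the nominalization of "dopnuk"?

"dopnuk" ends in -k. The stems ending in -k (mohwak → mohwakim, palnak → palnakim) add -im.
So dopnuk → dopnukim.

dopnukim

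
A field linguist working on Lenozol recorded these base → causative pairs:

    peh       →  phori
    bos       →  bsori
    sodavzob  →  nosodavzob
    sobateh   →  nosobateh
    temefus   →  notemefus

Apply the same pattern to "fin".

peh and sobateh both end in -h yet inflect differently (phori, nosobateh), so the final letter is not what conditions the rule; the number of vowels is.
"fin" has 1 vowel. The stems with 1 vowel (peh → phori, bos → bsori) delete the last vowel and add -ori.
So fin → fnori.

fnori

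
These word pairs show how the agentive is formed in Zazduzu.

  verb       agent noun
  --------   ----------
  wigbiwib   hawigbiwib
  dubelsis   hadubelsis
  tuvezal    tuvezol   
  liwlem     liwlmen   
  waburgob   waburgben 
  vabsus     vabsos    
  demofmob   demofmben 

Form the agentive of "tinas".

"tinas" has last vowel 'a'. The one such stem in the data (tuvezal → tuvezol) changes the last vowel to 'o' (as does vabsus), so the same rule applies.
So tinas → tinos.

tinos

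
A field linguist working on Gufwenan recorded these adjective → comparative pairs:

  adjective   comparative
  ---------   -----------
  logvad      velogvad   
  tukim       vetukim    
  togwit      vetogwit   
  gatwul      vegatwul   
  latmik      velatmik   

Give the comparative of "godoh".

Every pair shown (logvad → velogvad, tukim → vetukim, togwit → vetogwit, …) follows the same rule: add the prefix ve-.
So godoh → vegodoh.

vegodoh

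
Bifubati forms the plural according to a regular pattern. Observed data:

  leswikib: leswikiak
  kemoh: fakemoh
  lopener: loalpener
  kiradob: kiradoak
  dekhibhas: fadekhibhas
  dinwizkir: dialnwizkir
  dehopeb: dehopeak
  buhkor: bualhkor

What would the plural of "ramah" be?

faramah

kiradob and buhkor both have last vowel 'o' yet inflect differently (kiradoak, bualhkor), so the last vowel is not what conditions the rule; the final letter is.
"ramah" ends in -h. The one such stem in the data (kemoh → fakemoh) adds the prefix fa-, so the same rule applies.
The other patterns: stems ending in -b drop the final letter and add -ak; stems ending in -r insert -al- after the first vowel.
So ramah → faramah.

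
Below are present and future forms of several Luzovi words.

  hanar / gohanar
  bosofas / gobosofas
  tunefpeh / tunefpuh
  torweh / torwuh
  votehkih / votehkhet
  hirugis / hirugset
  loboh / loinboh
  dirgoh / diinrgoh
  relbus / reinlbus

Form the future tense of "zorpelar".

gozorpelar

tunefpeh and votehkih both end in -h yet inflect differently (tunefpuh, votehkhet), so the final letter is not what conditions the rule; the last vowel is.
"zorpelar" has last vowel 'a'. The stems whose last vowel is 'a' (hanar → gohanar, bosofas → gobosofas) add the prefix go-.
So zorpelar → gozorpelar.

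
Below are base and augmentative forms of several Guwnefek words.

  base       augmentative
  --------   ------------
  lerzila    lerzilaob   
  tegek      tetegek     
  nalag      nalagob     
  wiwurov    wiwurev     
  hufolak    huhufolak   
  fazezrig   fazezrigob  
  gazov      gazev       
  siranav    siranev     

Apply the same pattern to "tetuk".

tetetuk

"tetuk" ends in -k. The stems ending in -k (hufolak → huhufolak, tegek → tetegek) repeat the first consonant+vowel as a prefix.
The other patterns: stems ending in -v change the last vowel to 'e'; stems ending in -a or -g add -ob.
So tetuk → tetetuk.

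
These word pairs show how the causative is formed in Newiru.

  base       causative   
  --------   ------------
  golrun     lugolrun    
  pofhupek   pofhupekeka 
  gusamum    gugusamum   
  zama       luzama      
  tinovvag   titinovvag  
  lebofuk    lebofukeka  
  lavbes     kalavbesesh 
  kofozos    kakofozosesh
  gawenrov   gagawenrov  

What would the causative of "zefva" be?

luzefva

pofhupek and lavbes both have last vowel 'e' yet inflect differently (pofhupekeka, kalavbesesh), so the last vowel is not what conditions the rule; the final letter is.
"zefva" ends in -a. The one such stem in the data (zama → luzama) adds the prefix lu-, so the same rule applies.
The other patterns: stems ending in -k add -eka; stems ending in -s add ka- … -esh around the stem; stems ending in -g, -m or -v repeat the first consonant+vowel as a prefix.
So zefva → luzefva.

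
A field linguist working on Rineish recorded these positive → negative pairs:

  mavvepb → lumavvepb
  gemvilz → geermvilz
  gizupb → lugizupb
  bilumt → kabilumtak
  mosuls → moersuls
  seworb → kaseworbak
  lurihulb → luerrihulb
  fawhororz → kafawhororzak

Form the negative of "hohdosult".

hoerhdosult

"hohdosult" has second-to-last letter 'l'. The stems whose second-to-last letter is 'l' (mosuls → moersuls, lurihulb → luerrihulb, gemvilz → geermvilz) insert -er- after the first vowel.
The other patterns: stems whose second-to-last letter is 'p' add the prefix lu-; stems whose second-to-last letter is 'm' or 'r' add ka- … -ak around the stem.
So hohdosult → hoerhdosult.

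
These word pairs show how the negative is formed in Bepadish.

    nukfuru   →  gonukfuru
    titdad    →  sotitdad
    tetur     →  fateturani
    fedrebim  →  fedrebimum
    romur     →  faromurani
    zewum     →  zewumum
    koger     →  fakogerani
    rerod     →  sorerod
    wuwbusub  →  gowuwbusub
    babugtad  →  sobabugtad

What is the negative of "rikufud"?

sorikufud

zewum and tetur both have last vowel 'u' yet inflect differently (zewumum, fateturani), so the last vowel is not what conditions the rule; the final letter is.
"rikufud" ends in -d. The stems ending in -d (babugtad → sobabugtad, rerod → sorerod, titdad → sotitdad) add the prefix so-.
The other patterns: stems ending in -m add -um; stems ending in -r add fa- … -ani around the stem; stems ending in -b or -u add the prefix go-.
So rikufud → sorikufud.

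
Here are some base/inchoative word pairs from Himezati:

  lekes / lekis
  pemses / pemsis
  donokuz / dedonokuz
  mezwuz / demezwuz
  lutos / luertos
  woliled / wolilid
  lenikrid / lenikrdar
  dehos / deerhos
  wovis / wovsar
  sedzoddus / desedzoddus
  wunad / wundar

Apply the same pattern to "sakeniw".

sakenwar

pemses and sedzoddus both end in -s yet inflect differently (pemsis, desedzoddus), so the final letter is not what conditions the rule; the last vowel is.
"sakeniw" has last vowel 'i'. The stems whose last vowel is 'i' (wovis → wovsar, lenikrid → lenikrdar) delete the last vowel and add -ar.
So sakeniw → sakenwar.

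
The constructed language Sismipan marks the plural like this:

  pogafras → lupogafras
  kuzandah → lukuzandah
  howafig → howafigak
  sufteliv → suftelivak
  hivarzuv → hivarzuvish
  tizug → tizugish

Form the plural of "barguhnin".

barguhninak

"barguhnin" has last vowel 'i'. The stems whose last vowel is 'i' (howafig → howafigak, sufteliv → suftelivak) add -ak.
So barguhnin → barguhninak.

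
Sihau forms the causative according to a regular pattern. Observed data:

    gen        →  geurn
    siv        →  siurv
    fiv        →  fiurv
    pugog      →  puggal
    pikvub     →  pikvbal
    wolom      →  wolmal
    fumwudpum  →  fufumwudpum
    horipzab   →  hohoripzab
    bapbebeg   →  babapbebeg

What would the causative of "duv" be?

duurv

wolom and fumwudpum both end in -m yet inflect differently (wolmal, fufumwudpum), so the final letter is not what conditions the rule; the number of vowels is.
"duv" has 1 vowel. The stems with 1 vowel (gen → geurn, siv → siurv, fiv → fiurv) insert -ur- after the first vowel.
The other patterns: stems with 2 vowels delete the last vowel and add -al; stems with 3 vowels repeat the first consonant+vowel as a prefix.
So duv → duurv.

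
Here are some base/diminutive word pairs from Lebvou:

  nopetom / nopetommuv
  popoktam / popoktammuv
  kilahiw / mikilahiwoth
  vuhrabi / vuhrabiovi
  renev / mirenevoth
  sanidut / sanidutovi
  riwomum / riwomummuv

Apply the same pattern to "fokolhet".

fokolhetovi

sanidut and riwomum both have last vowel 'u' yet inflect differently (sanidutovi, riwomummuv), so the last vowel is not what conditions the rule; the final letter is.
"fokolhet" ends in -t. The one such stem in the data (sanidut → sanidutovi) adds -ovi, so the same rule applies.
The other patterns: stems ending in -m double the final consonant and add -uv; stems ending in -v or -w add mi- … -oth around the stem.
So fokolhet → fokolhetovi.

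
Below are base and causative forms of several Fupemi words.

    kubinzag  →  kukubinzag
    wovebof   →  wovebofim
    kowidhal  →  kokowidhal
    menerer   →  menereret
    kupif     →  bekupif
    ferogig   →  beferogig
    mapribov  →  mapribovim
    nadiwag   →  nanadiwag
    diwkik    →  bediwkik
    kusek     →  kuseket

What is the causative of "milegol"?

milegolim

nadiwag and ferogig both end in -g yet inflect differently (nanadiwag, beferogig), so the final letter is not what conditions the rule; the last vowel is.
"milegol" has last vowel 'o'. The stems whose last vowel is 'o' (wovebof → wovebofim, mapribov → mapribovim) add -im.
The other patterns: stems whose last vowel is 'a' repeat the first consonant+vowel as a prefix; stems whose last vowel is 'i' add the prefix be-; stems whose last vowel is 'e' add -et.
So milegol → milegolim.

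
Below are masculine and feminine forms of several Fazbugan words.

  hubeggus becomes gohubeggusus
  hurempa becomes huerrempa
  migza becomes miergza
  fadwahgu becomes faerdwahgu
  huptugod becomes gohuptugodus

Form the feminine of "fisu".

fiersu

fadwahgu and hubeggus both have last vowel 'u' yet inflect differently (faerdwahgu, gohubeggusus), so the last vowel is not what conditions the rule; whether the stem ends in a vowel or a consonant is.
"fisu" ends in a vowel. The stems ending in a vowel (hurempa → huerrempa, migza → miergza, fadwahgu → faerdwahgu) insert -er- after the first vowel.
The other pattern: stems ending in a consonant add go- … -us around the stem.
So fisu → fiersu.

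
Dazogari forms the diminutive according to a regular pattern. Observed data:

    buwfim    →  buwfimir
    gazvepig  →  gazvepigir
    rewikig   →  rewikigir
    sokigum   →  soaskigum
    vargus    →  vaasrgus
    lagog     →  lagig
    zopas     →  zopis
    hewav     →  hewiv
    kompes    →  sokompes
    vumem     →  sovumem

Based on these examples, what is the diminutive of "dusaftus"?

buwfim and sokigum both end in -m yet inflect differently (buwfimir, soaskigum), so the final letter is not what conditions the rule; the last vowel is.
"dusaftus" has last vowel 'u'. The stems whose last vowel is 'u' (sokigum → soaskigum, vargus → vaasrgus) insert -as- after the first vowel.
The other patterns: stems whose last vowel is 'i' add -ir; stems whose last vowel is 'a' or 'o' change the last vowel to 'i'; stems whose last vowel is 'e' add the prefix so-.
So dusaftus → duassaftus.

duassaftus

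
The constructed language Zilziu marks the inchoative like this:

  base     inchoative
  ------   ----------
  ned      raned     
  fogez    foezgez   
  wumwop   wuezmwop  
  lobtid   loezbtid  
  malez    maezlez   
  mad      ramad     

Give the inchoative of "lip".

ralip

mad and lobtid both end in -d yet inflect differently (ramad, loezbtid), so the final letter is not what conditions the rule; the number of vowels is.
"lip" has 1 vowel. The stems with 1 vowel (mad → ramad, ned → raned) add the prefix ra-.
The other pattern: stems with 2 vowels insert -ez- after the first vowel.
So lip → ralip.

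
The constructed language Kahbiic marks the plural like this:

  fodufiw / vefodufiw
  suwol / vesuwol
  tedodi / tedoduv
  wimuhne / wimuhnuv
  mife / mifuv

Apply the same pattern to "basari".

basaruv

"basari" ends in a vowel. The stems ending in a vowel (tedodi → tedoduv, wimuhne → wimuhnuv, mife → mifuv) drop the final letter and add -uv.
The other pattern: stems ending in a consonant add the prefix ve-.
So basari → basaruv.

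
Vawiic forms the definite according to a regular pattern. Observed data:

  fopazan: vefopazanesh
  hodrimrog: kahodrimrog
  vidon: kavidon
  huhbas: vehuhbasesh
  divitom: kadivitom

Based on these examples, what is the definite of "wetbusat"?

vewetbusatesh

"wetbusat" has last vowel 'a'. The stems whose last vowel is 'a' (huhbas → vehuhbasesh, fopazan → vefopazanesh) add ve- … -esh around the stem.
So wetbusat → vewetbusatesh.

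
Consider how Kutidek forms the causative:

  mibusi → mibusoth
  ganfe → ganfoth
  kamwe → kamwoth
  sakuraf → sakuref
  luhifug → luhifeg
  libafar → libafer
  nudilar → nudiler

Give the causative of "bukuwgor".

bukuwger

"bukuwgor" ends in a consonant. The stems ending in a consonant (sakuraf → sakuref, luhifug → luhifeg, libafar → libafer) change the last vowel to 'e'.
The other pattern: stems ending in a vowel drop the final letter and add -oth.
So bukuwgor → bukuwger.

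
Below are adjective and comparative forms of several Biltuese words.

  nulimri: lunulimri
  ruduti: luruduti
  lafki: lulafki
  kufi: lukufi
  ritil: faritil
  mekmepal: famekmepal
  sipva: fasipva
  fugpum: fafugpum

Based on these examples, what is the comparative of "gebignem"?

nulimri and ritil both have last vowel 'i' yet inflect differently (lunulimri, faritil), so the last vowel is not what conditions the rule; the final letter is.
"gebignem" ends in -m. The one such stem in the data (fugpum → fafugpum) adds the prefix fa-, so the same rule applies.
So gebignem → fagebignem.

fagebignem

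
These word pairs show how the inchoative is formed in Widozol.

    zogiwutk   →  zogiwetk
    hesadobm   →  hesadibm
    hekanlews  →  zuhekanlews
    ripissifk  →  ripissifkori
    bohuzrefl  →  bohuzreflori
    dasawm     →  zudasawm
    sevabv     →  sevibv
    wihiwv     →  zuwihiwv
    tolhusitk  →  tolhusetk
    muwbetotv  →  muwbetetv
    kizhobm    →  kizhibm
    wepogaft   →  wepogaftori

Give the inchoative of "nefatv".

kizhobm and dasawm both end in -m yet inflect differently (kizhibm, zudasawm), so the final letter is not what conditions the rule; the second-to-last letter is.
"nefatv" has second-to-last letter 't'. The stems whose second-to-last letter is 't' (zogiwutk → zogiwetk, muwbetotv → muwbetetv, tolhusitk → tolhusetk) change the last vowel to 'e'.
The other patterns: stems whose second-to-last letter is 'b' change the last vowel to 'i'; stems whose second-to-last letter is 'f' add -ori; stems whose second-to-last letter is 'w' add the prefix zu-.
So nefatv → nefetv.

nefetv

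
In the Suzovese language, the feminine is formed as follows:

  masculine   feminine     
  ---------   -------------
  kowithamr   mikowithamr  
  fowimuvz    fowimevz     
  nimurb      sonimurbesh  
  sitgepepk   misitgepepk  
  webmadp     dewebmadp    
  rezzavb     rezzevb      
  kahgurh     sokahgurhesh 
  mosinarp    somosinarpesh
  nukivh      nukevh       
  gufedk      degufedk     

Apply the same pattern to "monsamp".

mimonsamp

"monsamp" has second-to-last letter 'm'. The one such stem in the data (kowithamr → mikowithamr) adds the prefix mi-, so the same rule applies.
The other patterns: stems whose second-to-last letter is 'r' add so- … -esh around the stem; stems whose second-to-last letter is 'd' add the prefix de-; stems whose second-to-last letter is 'v' change the last vowel to 'e'.
So monsamp → mimonsamp.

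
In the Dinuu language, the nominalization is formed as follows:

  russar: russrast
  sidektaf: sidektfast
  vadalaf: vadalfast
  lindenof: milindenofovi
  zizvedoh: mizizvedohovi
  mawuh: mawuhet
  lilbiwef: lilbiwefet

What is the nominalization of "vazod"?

sidektaf and lindenof both end in -f yet inflect differently (sidektfast, milindenofovi), so the final letter is not what conditions the rule; the last vowel is.
"vazod" has last vowel 'o'. The stems whose last vowel is 'o' (lindenof → milindenofovi, zizvedoh → mizizvedohovi) add mi- … -ovi around the stem.
The other patterns: stems whose last vowel is 'a' delete the last vowel and add -ast; stems whose last vowel is 'e' or 'u' add -et.
So vazod → mivazodovi.

mivazodovi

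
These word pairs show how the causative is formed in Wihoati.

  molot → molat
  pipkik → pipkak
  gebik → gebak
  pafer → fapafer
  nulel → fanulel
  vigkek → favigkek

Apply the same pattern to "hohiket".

fahohiket

pipkik and vigkek both end in -k yet inflect differently (pipkak, favigkek), so the final letter is not what conditions the rule; the last vowel is.
"hohiket" has last vowel 'e'. The stems whose last vowel is 'e' (pafer → fapafer, nulel → fanulel, vigkek → favigkek) add the prefix fa-.
The other pattern: stems whose last vowel is 'i' or 'o' change the last vowel to 'a'.
So hohiket → fahohiket.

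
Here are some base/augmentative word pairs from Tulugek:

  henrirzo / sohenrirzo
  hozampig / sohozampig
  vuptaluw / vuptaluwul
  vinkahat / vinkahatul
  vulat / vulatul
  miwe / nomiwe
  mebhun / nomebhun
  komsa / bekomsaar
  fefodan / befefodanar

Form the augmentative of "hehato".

mebhun and fefodan both end in -n yet inflect differently (nomebhun, befefodanar), so the final letter is not what conditions the rule; the first letter is.
"hehato" begins with h-. The stems beginning with h- (henrirzo → sohenrirzo, hozampig → sohozampig) add the prefix so-.
So hehato → sohehato.

sohehato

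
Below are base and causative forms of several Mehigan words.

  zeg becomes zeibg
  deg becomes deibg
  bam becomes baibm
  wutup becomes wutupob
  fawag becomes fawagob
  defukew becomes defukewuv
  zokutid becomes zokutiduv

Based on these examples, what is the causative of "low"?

zeg and fawag both end in -g yet inflect differently (zeibg, fawagob), so the final letter is not what conditions the rule; the number of vowels is.
"low" has 1 vowel. The stems with 1 vowel (zeg → zeibg, deg → deibg, bam → baibm) insert -ib- after the first vowel.
The other patterns: stems with 2 vowels add -ob; stems with 3 vowels add -uv.
So low → loibw.

loibw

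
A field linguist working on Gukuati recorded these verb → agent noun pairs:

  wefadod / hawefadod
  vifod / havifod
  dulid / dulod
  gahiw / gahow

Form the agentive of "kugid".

kugod

vifod and dulid both end in -d yet inflect differently (havifod, dulod), so the final letter is not what conditions the rule; the last vowel is.
"kugid" has last vowel 'i'. The stems whose last vowel is 'i' (gahiw → gahow, dulid → dulod) change the last vowel to 'o'.
The other pattern: stems whose last vowel is 'o' add the prefix ha-.
So kugid → kugod.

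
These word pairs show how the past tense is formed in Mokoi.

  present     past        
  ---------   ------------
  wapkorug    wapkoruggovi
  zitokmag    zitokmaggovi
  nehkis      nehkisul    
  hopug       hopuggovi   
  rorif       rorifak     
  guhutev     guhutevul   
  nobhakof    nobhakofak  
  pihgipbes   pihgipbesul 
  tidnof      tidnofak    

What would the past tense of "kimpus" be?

kimpusul

nehkis and rorif both have last vowel 'i' yet inflect differently (nehkisul, rorifak), so the last vowel is not what conditions the rule; the final letter is.
"kimpus" ends in -s. The stems ending in -s (nehkis → nehkisul, pihgipbes → pihgipbesul) add -ul.
So kimpus → kimpusul.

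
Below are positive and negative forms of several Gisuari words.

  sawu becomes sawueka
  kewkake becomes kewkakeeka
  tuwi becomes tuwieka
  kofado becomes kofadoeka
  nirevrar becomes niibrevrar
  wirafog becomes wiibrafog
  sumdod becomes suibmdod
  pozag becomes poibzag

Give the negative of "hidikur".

"hidikur" ends in a consonant. The stems ending in a consonant (nirevrar → niibrevrar, wirafog → wiibrafog, sumdod → suibmdod) insert -ib- after the first vowel.
So hidikur → hiibdikur.

hiibdikur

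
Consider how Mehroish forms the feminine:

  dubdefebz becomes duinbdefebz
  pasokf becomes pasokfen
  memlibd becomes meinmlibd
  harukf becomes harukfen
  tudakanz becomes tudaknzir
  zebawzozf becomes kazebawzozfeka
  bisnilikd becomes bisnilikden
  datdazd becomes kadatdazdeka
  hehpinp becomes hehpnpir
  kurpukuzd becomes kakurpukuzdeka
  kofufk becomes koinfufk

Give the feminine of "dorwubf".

doinrwubf

bisnilikd and datdazd both end in -d yet inflect differently (bisnilikden, kadatdazdeka), so the final letter is not what conditions the rule; the second-to-last letter is.
"dorwubf" has second-to-last letter 'b'. The stems whose second-to-last letter is 'b' (memlibd → meinmlibd, dubdefebz → duinbdefebz) insert -in- after the first vowel.
The other patterns: stems whose second-to-last letter is 'k' add -en; stems whose second-to-last letter is 'n' delete the last vowel and add -ir; stems whose second-to-last letter is 'z' add ka- … -eka around the stem.
So dorwubf → doinrwubf.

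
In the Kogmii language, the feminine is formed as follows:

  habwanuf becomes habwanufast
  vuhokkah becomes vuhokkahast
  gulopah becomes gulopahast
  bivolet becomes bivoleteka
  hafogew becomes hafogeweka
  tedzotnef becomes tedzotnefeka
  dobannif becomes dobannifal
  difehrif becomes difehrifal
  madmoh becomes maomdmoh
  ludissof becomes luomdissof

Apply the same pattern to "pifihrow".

"pifihrow" has last vowel 'o'. The stems whose last vowel is 'o' (madmoh → maomdmoh, ludissof → luomdissof) insert -om- after the first vowel.
So pifihrow → piomfihrow.

piomfihrow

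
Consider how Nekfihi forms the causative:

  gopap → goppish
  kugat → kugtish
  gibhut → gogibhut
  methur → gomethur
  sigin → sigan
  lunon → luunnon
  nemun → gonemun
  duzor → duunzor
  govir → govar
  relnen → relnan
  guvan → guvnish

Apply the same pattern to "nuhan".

nuhnish

guvan and nemun both end in -n yet inflect differently (guvnish, gonemun), so the final letter is not what conditions the rule; the last vowel is.
"nuhan" has last vowel 'a'. The stems whose last vowel is 'a' (kugat → kugtish, gopap → goppish, guvan → guvnish) delete the last vowel and add -ish.
The other patterns: stems whose last vowel is 'u' add the prefix go-; stems whose last vowel is 'e' or 'i' change the last vowel to 'a'; stems whose last vowel is 'o' insert -un- after the first vowel.
So nuhan → nuhnish.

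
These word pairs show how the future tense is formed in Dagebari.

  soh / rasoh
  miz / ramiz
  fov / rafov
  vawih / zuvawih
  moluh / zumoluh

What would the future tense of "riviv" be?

zuriviv

soh and vawih both end in -h yet inflect differently (rasoh, zuvawih), so the final letter is not what conditions the rule; the number of vowels is.
"riviv" has 2 vowels. The stems with 2 vowels (vawih → zuvawih, moluh → zumoluh) add the prefix zu-.
So riviv → zuriviv.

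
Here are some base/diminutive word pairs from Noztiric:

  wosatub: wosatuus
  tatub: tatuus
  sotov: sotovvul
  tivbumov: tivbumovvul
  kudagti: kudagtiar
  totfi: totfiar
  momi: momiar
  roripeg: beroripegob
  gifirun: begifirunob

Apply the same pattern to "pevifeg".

bepevifegob

"pevifeg" ends in -g. The one such stem in the data (roripeg → beroripegob) adds be- … -ob around the stem, so the same rule applies.
So pevifeg → bepevifegob.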